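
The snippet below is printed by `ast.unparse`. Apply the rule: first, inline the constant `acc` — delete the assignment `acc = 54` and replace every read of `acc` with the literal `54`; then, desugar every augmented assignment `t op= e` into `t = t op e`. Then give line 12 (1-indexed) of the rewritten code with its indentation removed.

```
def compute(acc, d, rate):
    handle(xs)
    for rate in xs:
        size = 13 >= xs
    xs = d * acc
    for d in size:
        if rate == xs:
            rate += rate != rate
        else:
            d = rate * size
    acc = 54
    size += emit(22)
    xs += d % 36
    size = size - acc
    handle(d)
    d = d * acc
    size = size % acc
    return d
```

Transformed code:
def compute(acc, d, rate):
    handle(xs)
    for rate in xs:
        size = 13 >= xs
    xs = d * 54
    for d in size:
        if rate == xs:
            rate = rate + (rate != rate)
        else:
            d = rate * size
    size = size + emit(22)
    xs = xs + d % 36
    size = size - 54
    handle(d)
    d = d * 54
    size = size % 54
    return d

xs = xs + d % 36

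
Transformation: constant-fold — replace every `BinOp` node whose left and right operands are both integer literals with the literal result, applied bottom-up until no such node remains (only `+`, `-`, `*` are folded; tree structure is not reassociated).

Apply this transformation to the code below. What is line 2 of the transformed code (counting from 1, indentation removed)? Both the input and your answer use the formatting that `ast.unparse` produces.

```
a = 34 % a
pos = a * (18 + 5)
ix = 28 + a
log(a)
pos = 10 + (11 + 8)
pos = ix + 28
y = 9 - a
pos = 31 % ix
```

Transformed code:
a = 34 % a
pos = a * 23
ix = 28 + a
log(a)
pos = 29
pos = ix + 28
y = 9 - a
pos = 31 % ix

pos = a * 23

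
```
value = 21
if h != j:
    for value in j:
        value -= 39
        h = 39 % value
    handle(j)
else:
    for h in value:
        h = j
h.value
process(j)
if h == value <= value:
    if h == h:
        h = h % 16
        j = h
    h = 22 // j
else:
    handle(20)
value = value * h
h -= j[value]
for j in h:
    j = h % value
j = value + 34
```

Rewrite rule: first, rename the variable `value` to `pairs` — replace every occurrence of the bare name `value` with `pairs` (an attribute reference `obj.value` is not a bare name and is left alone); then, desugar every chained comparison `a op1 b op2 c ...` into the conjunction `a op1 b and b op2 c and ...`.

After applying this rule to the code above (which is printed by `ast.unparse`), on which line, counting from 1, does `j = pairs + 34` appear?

23

Transformed code:
pairs = 21
if h != j:
    for pairs in j:
        pairs -= 39
        h = 39 % pairs
    handle(j)
else:
    for h in pairs:
        h = j
h.value
process(j)
if h == pairs and pairs <= pairs:
    if h == h:
        h = h % 16
        j = h
    h = 22 // j
else:
    handle(20)
pairs = pairs * h
h -= j[pairs]
for j in h:
    j = h % pairs
j = pairs + 34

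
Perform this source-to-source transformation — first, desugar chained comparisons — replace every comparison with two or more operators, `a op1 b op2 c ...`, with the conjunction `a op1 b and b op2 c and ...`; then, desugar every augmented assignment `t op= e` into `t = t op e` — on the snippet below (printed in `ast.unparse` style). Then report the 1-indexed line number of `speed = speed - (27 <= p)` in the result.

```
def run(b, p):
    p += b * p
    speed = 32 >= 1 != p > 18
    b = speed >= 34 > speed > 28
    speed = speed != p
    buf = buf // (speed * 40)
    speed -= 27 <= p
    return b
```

7

Transformed code:
def run(b, p):
    p = p + b * p
    speed = 32 >= 1 and 1 != p and (p > 18)
    b = speed >= 34 and 34 > speed and (speed > 28)
    speed = speed != p
    buf = buf // (speed * 40)
    speed = speed - (27 <= p)
    return b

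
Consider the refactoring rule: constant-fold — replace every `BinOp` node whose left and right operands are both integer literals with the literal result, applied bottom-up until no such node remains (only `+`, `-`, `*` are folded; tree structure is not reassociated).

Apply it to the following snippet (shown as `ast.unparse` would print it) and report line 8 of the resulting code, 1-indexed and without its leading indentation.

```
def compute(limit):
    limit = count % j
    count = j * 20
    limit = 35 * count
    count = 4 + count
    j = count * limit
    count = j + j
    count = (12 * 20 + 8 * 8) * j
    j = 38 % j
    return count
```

Transformed code:
def compute(limit):
    limit = count % j
    count = j * 20
    limit = 35 * count
    count = 4 + count
    j = count * limit
    count = j + j
    count = 304 * j
    j = 38 % j
    return count

count = 304 * j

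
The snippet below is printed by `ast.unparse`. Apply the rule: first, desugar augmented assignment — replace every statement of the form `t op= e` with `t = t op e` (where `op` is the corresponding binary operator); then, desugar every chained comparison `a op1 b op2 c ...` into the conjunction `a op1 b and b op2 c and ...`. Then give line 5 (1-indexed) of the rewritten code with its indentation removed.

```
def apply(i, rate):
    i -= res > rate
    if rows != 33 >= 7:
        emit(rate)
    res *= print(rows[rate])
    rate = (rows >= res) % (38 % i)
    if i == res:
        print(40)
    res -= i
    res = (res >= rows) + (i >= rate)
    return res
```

Transformed code:
def apply(i, rate):
    i = i - (res > rate)
    if rows != 33 and 33 >= 7:
        emit(rate)
    res = res * print(rows[rate])
    rate = (rows >= res) % (38 % i)
    if i == res:
        print(40)
    res = res - i
    res = (res >= rows) + (i >= rate)
    return res

res = res * print(rows[rate])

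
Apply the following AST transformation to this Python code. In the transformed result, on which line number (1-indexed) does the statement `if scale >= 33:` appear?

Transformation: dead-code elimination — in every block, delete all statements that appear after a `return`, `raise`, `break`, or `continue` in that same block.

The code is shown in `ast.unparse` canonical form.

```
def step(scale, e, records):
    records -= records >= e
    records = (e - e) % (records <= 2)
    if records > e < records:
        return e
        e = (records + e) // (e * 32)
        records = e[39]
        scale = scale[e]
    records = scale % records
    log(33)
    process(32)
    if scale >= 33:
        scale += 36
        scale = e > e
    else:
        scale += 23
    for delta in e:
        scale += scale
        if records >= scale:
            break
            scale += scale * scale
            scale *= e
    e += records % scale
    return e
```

Transformed code:
def step(scale, e, records):
    records -= records >= e
    records = (e - e) % (records <= 2)
    if records > e < records:
        return e
    records = scale % records
    log(33)
    process(32)
    if scale >= 33:
        scale += 36
        scale = e > e
    else:
        scale += 23
    for delta in e:
        scale += scale
        if records >= scale:
            break
    e += records % scale
    return e

9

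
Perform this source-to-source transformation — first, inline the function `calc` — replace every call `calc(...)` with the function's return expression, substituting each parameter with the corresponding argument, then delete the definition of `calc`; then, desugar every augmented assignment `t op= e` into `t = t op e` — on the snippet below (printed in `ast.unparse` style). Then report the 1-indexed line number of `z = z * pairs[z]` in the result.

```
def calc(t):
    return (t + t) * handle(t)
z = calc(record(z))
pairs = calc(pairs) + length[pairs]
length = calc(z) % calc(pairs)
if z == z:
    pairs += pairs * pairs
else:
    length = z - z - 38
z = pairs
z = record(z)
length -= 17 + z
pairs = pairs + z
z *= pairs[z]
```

12

Transformed code:
z = (record(z) + record(z)) * handle(record(z))
pairs = (pairs + pairs) * handle(pairs) + length[pairs]
length = (z + z) * handle(z) % ((pairs + pairs) * handle(pairs))
if z == z:
    pairs = pairs + pairs * pairs
else:
    length = z - z - 38
z = pairs
z = record(z)
length = length - (17 + z)
pairs = pairs + z
z = z * pairs[z]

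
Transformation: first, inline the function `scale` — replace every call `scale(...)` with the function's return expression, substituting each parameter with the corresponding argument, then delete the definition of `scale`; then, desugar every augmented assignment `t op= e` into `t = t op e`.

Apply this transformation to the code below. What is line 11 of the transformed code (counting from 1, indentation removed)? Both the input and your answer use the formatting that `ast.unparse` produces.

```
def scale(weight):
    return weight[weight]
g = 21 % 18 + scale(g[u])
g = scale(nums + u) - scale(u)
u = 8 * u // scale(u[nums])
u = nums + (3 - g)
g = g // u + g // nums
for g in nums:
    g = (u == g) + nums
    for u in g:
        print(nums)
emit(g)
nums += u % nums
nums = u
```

Transformed code:
g = 21 % 18 + g[u][g[u]]
g = (nums + u)[nums + u] - u[u]
u = 8 * u // u[nums][u[nums]]
u = nums + (3 - g)
g = g // u + g // nums
for g in nums:
    g = (u == g) + nums
    for u in g:
        print(nums)
emit(g)
nums = nums + u % nums
nums = u

nums = nums + u % nums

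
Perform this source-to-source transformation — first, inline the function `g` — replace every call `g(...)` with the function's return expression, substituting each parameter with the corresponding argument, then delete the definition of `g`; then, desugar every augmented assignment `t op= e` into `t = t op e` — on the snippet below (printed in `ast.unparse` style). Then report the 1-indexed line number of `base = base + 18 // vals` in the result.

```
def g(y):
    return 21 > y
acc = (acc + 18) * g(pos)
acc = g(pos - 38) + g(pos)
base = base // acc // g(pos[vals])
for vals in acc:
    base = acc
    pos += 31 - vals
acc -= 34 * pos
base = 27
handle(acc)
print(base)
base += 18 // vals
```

11

Transformed code:
acc = (acc + 18) * (21 > pos)
acc = (21 > pos - 38) + (21 > pos)
base = base // acc // (21 > pos[vals])
for vals in acc:
    base = acc
    pos = pos + (31 - vals)
acc = acc - 34 * pos
base = 27
handle(acc)
print(base)
base = base + 18 // vals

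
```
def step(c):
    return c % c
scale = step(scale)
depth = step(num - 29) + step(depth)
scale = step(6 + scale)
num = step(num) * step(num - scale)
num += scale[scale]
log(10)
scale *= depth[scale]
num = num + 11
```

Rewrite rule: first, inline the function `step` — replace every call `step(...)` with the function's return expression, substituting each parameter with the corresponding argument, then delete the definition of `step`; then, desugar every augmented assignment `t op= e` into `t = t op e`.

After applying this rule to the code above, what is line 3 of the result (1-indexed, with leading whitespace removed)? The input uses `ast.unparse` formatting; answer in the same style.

Transformed code:
scale = scale % scale
depth = (num - 29) % (num - 29) + depth % depth
scale = (6 + scale) % (6 + scale)
num = num % num * ((num - scale) % (num - scale))
num = num + scale[scale]
log(10)
scale = scale * depth[scale]
num = num + 11

scale = (6 + scale) % (6 + scale)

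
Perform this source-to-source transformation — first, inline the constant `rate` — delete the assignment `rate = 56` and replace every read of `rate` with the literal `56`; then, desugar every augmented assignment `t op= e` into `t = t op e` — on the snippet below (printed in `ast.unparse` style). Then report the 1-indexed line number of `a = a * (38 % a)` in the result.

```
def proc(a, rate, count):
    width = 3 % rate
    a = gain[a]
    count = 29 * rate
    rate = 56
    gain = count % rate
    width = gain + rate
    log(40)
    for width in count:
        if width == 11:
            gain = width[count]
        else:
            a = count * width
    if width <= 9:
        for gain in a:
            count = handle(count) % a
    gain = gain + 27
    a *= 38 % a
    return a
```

Transformed code:
def proc(a, rate, count):
    width = 3 % 56
    a = gain[a]
    count = 29 * 56
    gain = count % 56
    width = gain + 56
    log(40)
    for width in count:
        if width == 11:
            gain = width[count]
        else:
            a = count * width
    if width <= 9:
        for gain in a:
            count = handle(count) % a
    gain = gain + 27
    a = a * (38 % a)
    return a

17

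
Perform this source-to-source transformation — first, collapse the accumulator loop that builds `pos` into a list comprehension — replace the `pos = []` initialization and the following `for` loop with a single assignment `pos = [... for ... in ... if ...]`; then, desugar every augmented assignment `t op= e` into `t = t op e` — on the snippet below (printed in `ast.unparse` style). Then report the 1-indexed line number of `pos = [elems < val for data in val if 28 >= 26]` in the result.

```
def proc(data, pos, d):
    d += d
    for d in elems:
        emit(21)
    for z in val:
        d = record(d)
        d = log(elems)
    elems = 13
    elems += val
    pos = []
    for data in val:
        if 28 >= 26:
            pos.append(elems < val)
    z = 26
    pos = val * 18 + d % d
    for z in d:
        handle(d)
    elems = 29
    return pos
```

Transformed code:
def proc(data, pos, d):
    d = d + d
    for d in elems:
        emit(21)
    for z in val:
        d = record(d)
        d = log(elems)
    elems = 13
    elems = elems + val
    pos = [elems < val for data in val if 28 >= 26]
    z = 26
    pos = val * 18 + d % d
    for z in d:
        handle(d)
    elems = 29
    return pos

10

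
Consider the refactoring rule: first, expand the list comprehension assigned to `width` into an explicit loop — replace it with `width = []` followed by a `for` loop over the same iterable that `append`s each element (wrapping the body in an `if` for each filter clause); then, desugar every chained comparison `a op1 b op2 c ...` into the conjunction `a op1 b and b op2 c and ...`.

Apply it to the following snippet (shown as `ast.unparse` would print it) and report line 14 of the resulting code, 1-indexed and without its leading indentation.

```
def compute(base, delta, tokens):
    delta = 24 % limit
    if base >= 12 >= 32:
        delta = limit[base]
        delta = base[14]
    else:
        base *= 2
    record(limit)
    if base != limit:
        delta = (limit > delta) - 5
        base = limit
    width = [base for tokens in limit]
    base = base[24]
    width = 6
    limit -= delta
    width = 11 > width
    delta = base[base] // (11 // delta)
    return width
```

width.append(base)

Transformed code:
def compute(base, delta, tokens):
    delta = 24 % limit
    if base >= 12 and 12 >= 32:
        delta = limit[base]
        delta = base[14]
    else:
        base *= 2
    record(limit)
    if base != limit:
        delta = (limit > delta) - 5
        base = limit
    width = []
    for tokens in limit:
        width.append(base)
    base = base[24]
    width = 6
    limit -= delta
    width = 11 > width
    delta = base[base] // (11 // delta)
    return width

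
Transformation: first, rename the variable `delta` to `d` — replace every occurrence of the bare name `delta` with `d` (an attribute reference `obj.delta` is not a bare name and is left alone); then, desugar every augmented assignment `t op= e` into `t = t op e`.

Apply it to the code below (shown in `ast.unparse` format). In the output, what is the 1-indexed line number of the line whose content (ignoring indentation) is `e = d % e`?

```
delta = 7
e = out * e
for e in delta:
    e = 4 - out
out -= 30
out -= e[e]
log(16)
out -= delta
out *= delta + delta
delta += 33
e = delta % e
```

Transformed code:
d = 7
e = out * e
for e in d:
    e = 4 - out
out = out - 30
out = out - e[e]
log(16)
out = out - d
out = out * (d + d)
d = d + 33
e = d % e

11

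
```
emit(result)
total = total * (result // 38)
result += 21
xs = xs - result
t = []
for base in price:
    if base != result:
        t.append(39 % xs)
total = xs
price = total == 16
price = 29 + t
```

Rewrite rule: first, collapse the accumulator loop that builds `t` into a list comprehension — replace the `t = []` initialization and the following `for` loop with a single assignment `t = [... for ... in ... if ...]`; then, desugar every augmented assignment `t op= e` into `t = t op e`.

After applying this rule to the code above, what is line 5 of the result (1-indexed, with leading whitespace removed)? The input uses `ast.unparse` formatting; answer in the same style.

Transformed code:
emit(result)
total = total * (result // 38)
result = result + 21
xs = xs - result
t = [39 % xs for base in price if base != result]
total = xs
price = total == 16
price = 29 + t

t = [39 % xs for base in price if base != result]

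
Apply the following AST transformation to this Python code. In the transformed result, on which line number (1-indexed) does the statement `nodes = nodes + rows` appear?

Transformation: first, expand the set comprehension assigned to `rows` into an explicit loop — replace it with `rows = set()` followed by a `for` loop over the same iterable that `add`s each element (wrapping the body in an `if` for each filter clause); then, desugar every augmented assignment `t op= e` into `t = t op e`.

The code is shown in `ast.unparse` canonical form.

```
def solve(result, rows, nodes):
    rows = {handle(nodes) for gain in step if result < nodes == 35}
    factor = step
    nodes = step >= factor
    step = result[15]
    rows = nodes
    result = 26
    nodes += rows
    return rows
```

11

Transformed code:
def solve(result, rows, nodes):
    rows = set()
    for gain in step:
        if result < nodes == 35:
            rows.add(handle(nodes))
    factor = step
    nodes = step >= factor
    step = result[15]
    rows = nodes
    result = 26
    nodes = nodes + rows
    return rows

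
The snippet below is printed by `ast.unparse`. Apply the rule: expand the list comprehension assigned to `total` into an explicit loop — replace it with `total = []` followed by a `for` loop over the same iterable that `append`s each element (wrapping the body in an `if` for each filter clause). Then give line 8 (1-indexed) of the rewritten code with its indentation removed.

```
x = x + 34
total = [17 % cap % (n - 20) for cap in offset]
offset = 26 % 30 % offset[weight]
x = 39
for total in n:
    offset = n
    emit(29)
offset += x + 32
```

Transformed code:
x = x + 34
total = []
for cap in offset:
    total.append(17 % cap % (n - 20))
offset = 26 % 30 % offset[weight]
x = 39
for total in n:
    offset = n
    emit(29)
offset += x + 32

offset = n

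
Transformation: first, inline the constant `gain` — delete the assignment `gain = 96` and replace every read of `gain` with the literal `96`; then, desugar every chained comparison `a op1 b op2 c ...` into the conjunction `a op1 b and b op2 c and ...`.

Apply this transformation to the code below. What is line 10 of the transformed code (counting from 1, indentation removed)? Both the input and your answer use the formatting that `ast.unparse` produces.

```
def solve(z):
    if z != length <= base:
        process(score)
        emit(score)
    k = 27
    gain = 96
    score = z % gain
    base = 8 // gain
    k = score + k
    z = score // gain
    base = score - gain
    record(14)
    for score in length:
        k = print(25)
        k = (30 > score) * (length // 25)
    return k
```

base = score - 96

Transformed code:
def solve(z):
    if z != length and length <= base:
        process(score)
        emit(score)
    k = 27
    score = z % 96
    base = 8 // 96
    k = score + k
    z = score // 96
    base = score - 96
    record(14)
    for score in length:
        k = print(25)
        k = (30 > score) * (length // 25)
    return k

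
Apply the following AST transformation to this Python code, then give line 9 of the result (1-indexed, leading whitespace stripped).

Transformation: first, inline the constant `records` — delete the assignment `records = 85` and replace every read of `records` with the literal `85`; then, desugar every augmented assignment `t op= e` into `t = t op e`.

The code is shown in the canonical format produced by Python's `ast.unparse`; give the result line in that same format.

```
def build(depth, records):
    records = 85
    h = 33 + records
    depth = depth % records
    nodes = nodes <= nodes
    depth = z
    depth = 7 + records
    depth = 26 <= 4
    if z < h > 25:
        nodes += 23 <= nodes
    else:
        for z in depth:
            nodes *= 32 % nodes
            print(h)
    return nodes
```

nodes = nodes + (23 <= nodes)

Transformed code:
def build(depth, records):
    h = 33 + 85
    depth = depth % 85
    nodes = nodes <= nodes
    depth = z
    depth = 7 + 85
    depth = 26 <= 4
    if z < h > 25:
        nodes = nodes + (23 <= nodes)
    else:
        for z in depth:
            nodes = nodes * (32 % nodes)
            print(h)
    return nodes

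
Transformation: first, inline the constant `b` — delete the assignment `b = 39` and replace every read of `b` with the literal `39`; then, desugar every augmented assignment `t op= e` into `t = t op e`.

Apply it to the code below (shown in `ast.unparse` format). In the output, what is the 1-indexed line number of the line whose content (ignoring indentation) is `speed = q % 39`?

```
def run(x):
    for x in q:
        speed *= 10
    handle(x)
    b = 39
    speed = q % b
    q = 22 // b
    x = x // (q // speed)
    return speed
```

Transformed code:
def run(x):
    for x in q:
        speed = speed * 10
    handle(x)
    speed = q % 39
    q = 22 // 39
    x = x // (q // speed)
    return speed

5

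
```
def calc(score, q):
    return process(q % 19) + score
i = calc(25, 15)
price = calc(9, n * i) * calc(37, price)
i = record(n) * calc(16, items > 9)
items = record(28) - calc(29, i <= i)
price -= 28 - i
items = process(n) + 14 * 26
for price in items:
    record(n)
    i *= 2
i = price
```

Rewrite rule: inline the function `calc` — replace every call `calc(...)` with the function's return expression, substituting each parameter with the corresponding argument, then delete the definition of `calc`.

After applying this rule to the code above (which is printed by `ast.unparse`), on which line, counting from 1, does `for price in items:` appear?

Transformed code:
i = process(15 % 19) + 25
price = (process(n * i % 19) + 9) * (process(price % 19) + 37)
i = record(n) * (process((items > 9) % 19) + 16)
items = record(28) - (process((i <= i) % 19) + 29)
price -= 28 - i
items = process(n) + 14 * 26
for price in items:
    record(n)
    i *= 2
i = price

7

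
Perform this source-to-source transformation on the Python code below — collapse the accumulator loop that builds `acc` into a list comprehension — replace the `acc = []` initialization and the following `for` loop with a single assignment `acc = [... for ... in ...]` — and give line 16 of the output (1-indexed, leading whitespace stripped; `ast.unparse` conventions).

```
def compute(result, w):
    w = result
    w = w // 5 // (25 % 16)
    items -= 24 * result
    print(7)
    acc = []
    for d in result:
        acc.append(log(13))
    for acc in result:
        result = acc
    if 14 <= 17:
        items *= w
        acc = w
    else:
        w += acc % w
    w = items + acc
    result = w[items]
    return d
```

Transformed code:
def compute(result, w):
    w = result
    w = w // 5 // (25 % 16)
    items -= 24 * result
    print(7)
    acc = [log(13) for d in result]
    for acc in result:
        result = acc
    if 14 <= 17:
        items *= w
        acc = w
    else:
        w += acc % w
    w = items + acc
    result = w[items]
    return d

return d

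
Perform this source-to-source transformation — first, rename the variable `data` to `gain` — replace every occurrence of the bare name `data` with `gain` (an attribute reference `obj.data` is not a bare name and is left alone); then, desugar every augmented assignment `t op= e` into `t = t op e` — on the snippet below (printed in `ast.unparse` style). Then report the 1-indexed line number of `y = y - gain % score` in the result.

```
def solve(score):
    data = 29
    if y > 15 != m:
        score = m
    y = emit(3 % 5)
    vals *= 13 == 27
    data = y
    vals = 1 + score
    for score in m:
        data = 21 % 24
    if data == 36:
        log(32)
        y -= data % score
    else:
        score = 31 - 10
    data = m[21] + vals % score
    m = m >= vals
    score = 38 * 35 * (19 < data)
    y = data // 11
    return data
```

Transformed code:
def solve(score):
    gain = 29
    if y > 15 != m:
        score = m
    y = emit(3 % 5)
    vals = vals * (13 == 27)
    gain = y
    vals = 1 + score
    for score in m:
        gain = 21 % 24
    if gain == 36:
        log(32)
        y = y - gain % score
    else:
        score = 31 - 10
    gain = m[21] + vals % score
    m = m >= vals
    score = 38 * 35 * (19 < gain)
    y = gain // 11
    return gain

13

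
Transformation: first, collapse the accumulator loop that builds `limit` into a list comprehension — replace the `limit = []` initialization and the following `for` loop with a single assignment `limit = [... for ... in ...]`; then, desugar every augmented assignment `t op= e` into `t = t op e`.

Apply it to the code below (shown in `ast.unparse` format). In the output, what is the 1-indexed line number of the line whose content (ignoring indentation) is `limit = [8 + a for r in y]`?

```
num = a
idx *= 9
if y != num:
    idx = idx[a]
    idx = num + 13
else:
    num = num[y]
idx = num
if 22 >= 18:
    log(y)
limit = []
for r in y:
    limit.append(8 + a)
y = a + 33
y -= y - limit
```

Transformed code:
num = a
idx = idx * 9
if y != num:
    idx = idx[a]
    idx = num + 13
else:
    num = num[y]
idx = num
if 22 >= 18:
    log(y)
limit = [8 + a for r in y]
y = a + 33
y = y - (y - limit)

11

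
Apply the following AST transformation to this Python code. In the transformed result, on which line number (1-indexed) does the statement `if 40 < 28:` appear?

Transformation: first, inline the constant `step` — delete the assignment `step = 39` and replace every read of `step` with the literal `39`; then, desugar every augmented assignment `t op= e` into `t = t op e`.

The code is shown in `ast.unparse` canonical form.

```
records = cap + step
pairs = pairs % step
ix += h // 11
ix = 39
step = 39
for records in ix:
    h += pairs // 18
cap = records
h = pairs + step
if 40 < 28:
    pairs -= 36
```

Transformed code:
records = cap + 39
pairs = pairs % 39
ix = ix + h // 11
ix = 39
for records in ix:
    h = h + pairs // 18
cap = records
h = pairs + 39
if 40 < 28:
    pairs = pairs - 36

9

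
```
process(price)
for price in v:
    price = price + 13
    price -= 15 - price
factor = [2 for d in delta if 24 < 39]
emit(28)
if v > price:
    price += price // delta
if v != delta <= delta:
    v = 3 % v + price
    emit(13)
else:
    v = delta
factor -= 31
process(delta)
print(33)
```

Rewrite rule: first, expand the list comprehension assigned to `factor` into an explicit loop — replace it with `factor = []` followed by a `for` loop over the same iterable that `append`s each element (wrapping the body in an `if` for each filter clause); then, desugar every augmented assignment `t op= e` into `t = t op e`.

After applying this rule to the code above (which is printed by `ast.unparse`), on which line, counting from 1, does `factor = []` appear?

Transformed code:
process(price)
for price in v:
    price = price + 13
    price = price - (15 - price)
factor = []
for d in delta:
    if 24 < 39:
        factor.append(2)
emit(28)
if v > price:
    price = price + price // delta
if v != delta <= delta:
    v = 3 % v + price
    emit(13)
else:
    v = delta
factor = factor - 31
process(delta)
print(33)

5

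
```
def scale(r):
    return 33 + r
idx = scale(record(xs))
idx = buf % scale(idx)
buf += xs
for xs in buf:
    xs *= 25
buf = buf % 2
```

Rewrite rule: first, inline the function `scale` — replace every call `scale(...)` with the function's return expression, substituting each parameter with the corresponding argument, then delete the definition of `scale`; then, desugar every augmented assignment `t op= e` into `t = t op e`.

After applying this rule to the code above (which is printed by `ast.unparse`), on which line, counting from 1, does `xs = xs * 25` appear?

5

Transformed code:
idx = 33 + record(xs)
idx = buf % (33 + idx)
buf = buf + xs
for xs in buf:
    xs = xs * 25
buf = buf % 2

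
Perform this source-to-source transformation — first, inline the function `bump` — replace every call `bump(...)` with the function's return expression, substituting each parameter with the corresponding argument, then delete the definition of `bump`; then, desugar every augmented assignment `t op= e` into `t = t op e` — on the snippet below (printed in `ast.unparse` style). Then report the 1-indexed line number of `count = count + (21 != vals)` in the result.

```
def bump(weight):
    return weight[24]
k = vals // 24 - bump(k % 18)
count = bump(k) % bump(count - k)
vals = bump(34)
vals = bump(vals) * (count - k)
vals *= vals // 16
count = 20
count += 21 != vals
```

7

Transformed code:
k = vals // 24 - (k % 18)[24]
count = k[24] % (count - k)[24]
vals = 34[24]
vals = vals[24] * (count - k)
vals = vals * (vals // 16)
count = 20
count = count + (21 != vals)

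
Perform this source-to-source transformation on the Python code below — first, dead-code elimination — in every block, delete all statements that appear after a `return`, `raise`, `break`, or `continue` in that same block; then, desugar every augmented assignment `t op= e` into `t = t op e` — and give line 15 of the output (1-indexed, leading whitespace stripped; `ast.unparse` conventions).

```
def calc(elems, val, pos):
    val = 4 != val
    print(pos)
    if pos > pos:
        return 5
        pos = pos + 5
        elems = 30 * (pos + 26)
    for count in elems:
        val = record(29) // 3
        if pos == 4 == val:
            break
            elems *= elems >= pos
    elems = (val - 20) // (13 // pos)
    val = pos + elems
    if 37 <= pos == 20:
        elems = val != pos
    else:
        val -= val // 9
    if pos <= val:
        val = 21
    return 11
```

val = val - val // 9

Transformed code:
def calc(elems, val, pos):
    val = 4 != val
    print(pos)
    if pos > pos:
        return 5
    for count in elems:
        val = record(29) // 3
        if pos == 4 == val:
            break
    elems = (val - 20) // (13 // pos)
    val = pos + elems
    if 37 <= pos == 20:
        elems = val != pos
    else:
        val = val - val // 9
    if pos <= val:
        val = 21
    return 11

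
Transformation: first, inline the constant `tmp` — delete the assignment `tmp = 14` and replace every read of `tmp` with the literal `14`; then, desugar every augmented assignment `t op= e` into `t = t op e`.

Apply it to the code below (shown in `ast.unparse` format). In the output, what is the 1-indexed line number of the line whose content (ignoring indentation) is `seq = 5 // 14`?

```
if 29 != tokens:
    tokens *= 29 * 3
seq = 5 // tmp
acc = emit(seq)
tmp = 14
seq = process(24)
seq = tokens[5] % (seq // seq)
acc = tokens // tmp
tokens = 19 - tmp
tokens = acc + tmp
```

Transformed code:
if 29 != tokens:
    tokens = tokens * (29 * 3)
seq = 5 // 14
acc = emit(seq)
seq = process(24)
seq = tokens[5] % (seq // seq)
acc = tokens // 14
tokens = 19 - 14
tokens = acc + 14

3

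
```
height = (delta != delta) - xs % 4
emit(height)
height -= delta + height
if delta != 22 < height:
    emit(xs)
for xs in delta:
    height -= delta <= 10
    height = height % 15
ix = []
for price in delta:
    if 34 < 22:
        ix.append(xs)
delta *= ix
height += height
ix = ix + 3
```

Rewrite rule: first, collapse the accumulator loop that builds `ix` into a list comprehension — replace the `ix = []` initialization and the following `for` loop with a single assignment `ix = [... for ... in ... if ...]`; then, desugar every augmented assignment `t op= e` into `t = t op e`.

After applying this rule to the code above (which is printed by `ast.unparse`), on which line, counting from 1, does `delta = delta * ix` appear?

10

Transformed code:
height = (delta != delta) - xs % 4
emit(height)
height = height - (delta + height)
if delta != 22 < height:
    emit(xs)
for xs in delta:
    height = height - (delta <= 10)
    height = height % 15
ix = [xs for price in delta if 34 < 22]
delta = delta * ix
height = height + height
ix = ix + 3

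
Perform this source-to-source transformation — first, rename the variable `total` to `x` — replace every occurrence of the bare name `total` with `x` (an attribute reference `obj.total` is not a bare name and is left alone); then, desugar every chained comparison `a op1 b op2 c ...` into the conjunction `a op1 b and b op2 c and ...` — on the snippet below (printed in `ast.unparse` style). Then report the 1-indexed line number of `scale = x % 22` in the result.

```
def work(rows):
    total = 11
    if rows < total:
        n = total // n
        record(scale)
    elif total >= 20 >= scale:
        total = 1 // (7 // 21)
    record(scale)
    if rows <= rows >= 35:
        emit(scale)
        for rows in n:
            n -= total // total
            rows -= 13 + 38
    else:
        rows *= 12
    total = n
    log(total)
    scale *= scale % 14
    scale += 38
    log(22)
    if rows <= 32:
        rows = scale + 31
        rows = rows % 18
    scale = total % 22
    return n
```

Transformed code:
def work(rows):
    x = 11
    if rows < x:
        n = x // n
        record(scale)
    elif x >= 20 and 20 >= scale:
        x = 1 // (7 // 21)
    record(scale)
    if rows <= rows and rows >= 35:
        emit(scale)
        for rows in n:
            n -= x // x
            rows -= 13 + 38
    else:
        rows *= 12
    x = n
    log(x)
    scale *= scale % 14
    scale += 38
    log(22)
    if rows <= 32:
        rows = scale + 31
        rows = rows % 18
    scale = x % 22
    return n

24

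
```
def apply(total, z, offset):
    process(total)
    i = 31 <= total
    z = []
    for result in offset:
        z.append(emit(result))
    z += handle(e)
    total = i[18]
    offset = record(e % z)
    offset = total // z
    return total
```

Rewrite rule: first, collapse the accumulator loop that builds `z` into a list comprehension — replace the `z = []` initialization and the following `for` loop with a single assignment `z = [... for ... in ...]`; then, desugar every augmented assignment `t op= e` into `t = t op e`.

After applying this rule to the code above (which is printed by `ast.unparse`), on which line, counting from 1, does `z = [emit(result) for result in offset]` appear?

4

Transformed code:
def apply(total, z, offset):
    process(total)
    i = 31 <= total
    z = [emit(result) for result in offset]
    z = z + handle(e)
    total = i[18]
    offset = record(e % z)
    offset = total // z
    return total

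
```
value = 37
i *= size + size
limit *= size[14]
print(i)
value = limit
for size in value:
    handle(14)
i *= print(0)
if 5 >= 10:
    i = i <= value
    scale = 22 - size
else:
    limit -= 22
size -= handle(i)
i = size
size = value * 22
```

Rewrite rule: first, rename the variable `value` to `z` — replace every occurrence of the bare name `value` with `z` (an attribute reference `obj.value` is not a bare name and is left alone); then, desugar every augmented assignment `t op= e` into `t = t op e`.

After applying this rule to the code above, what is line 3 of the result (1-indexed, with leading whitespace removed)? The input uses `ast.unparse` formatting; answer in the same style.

limit = limit * size[14]

Transformed code:
z = 37
i = i * (size + size)
limit = limit * size[14]
print(i)
z = limit
for size in z:
    handle(14)
i = i * print(0)
if 5 >= 10:
    i = i <= z
    scale = 22 - size
else:
    limit = limit - 22
size = size - handle(i)
i = size
size = z * 22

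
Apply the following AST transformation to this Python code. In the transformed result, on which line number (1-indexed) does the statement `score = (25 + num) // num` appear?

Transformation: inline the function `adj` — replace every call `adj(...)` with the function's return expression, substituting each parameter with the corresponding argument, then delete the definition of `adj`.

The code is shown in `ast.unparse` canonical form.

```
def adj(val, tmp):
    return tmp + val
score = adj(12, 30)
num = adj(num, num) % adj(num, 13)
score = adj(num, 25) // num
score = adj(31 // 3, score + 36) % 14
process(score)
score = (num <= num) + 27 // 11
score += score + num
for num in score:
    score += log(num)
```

Transformed code:
score = 30 + 12
num = (num + num) % (13 + num)
score = (25 + num) // num
score = (score + 36 + 31 // 3) % 14
process(score)
score = (num <= num) + 27 // 11
score += score + num
for num in score:
    score += log(num)

3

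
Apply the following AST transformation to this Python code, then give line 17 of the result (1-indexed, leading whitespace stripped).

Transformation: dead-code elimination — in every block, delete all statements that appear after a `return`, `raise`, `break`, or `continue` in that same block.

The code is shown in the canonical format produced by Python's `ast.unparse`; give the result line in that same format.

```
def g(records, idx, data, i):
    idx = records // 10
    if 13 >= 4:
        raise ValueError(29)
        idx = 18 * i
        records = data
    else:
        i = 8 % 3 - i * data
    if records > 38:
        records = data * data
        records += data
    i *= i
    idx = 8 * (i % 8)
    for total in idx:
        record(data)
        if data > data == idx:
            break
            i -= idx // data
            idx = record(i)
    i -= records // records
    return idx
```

return idx

Transformed code:
def g(records, idx, data, i):
    idx = records // 10
    if 13 >= 4:
        raise ValueError(29)
    else:
        i = 8 % 3 - i * data
    if records > 38:
        records = data * data
        records += data
    i *= i
    idx = 8 * (i % 8)
    for total in idx:
        record(data)
        if data > data == idx:
            break
    i -= records // records
    return idx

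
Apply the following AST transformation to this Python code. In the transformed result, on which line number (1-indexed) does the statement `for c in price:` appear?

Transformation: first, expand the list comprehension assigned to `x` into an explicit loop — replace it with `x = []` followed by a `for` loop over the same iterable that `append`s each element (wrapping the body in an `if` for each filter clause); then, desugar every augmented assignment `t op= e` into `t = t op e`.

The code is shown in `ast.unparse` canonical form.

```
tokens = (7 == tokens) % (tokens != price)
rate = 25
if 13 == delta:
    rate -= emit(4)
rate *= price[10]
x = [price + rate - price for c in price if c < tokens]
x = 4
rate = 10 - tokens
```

Transformed code:
tokens = (7 == tokens) % (tokens != price)
rate = 25
if 13 == delta:
    rate = rate - emit(4)
rate = rate * price[10]
x = []
for c in price:
    if c < tokens:
        x.append(price + rate - price)
x = 4
rate = 10 - tokens

7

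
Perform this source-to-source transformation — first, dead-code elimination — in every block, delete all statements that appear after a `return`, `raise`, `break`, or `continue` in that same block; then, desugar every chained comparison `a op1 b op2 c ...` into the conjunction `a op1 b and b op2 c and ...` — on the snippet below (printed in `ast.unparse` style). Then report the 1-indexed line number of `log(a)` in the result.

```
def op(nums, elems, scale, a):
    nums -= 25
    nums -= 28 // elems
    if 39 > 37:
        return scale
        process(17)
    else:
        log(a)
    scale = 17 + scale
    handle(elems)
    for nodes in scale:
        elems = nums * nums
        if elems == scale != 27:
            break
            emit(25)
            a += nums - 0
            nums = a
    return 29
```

Transformed code:
def op(nums, elems, scale, a):
    nums -= 25
    nums -= 28 // elems
    if 39 > 37:
        return scale
    else:
        log(a)
    scale = 17 + scale
    handle(elems)
    for nodes in scale:
        elems = nums * nums
        if elems == scale and scale != 27:
            break
    return 29

7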